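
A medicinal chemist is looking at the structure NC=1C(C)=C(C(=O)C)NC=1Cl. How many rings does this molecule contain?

1

In SMILES, each pair of matching ring-closure digits denotes one ring-closing bond; the number of such bonds equals the number of independent rings.
Ring-closure bonds here: 1.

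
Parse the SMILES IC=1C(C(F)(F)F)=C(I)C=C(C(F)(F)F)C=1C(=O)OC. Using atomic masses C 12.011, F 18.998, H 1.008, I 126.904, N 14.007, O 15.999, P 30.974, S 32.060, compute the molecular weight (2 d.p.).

523.94 g/mol

First, the molecular formula is C10H4F6I2O2 (counting implicit H from valence).
  C: 10 × 12.011 = 120.110
  F: 6 × 18.998 = 113.988
  H: 4 × 1.008 = 4.032
  I: 2 × 126.904 = 253.808
  O: 2 × 15.999 = 31.998
Sum: 10×12.011 + 6×18.998 + 4×1.008 + 2×126.904 + 2×15.999 = 523.936 → 523.94 g/mol.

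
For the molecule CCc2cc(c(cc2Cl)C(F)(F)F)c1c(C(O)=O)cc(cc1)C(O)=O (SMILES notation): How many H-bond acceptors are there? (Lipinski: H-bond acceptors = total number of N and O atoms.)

4

N atoms: 0; O atoms: 4.
Lipinski HBA = 0 + 4 = 4.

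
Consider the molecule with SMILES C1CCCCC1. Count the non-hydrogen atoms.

Every atom symbol written in the SMILES (organic subset) is one heavy atom; implicit H are not written.
Heavy atoms by element → C:6.
Total: 6.

6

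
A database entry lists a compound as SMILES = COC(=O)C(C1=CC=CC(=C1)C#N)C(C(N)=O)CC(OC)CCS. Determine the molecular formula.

Walk through each heavy atom and fill implicit hydrogens from standard valence (C 4, N 3, O 2, S 2, halogen 1):
  atom 1: C, bond orders sum to 1 (valence 4) → 3 H
  atom 2: O, bond orders sum to 2 (valence 2) → 0 H
  atom 3: C, bond orders sum to 4 (valence 4) → 0 H
  atom 4: O, bond orders sum to 2 (valence 2) → 0 H
  atom 5: C, bond orders sum to 3 (valence 4) → 1 H
  atom 6: C, bond orders sum to 4 (valence 4) → 0 H
  atom 7: C, bond orders sum to 3 (valence 4) → 1 H
  atom 8: C, bond orders sum to 3 (valence 4) → 1 H
  atom 9: C, bond orders sum to 3 (valence 4) → 1 H
  atom 10: C, bond orders sum to 4 (valence 4) → 0 H
  atom 11: C, bond orders sum to 3 (valence 4) → 1 H
  atom 12: C, bond orders sum to 4 (valence 4) → 0 H
  atom 13: N, bond orders sum to 3 (valence 3) → 0 H
  atom 14: C, bond orders sum to 3 (valence 4) → 1 H
  atom 15: C, bond orders sum to 4 (valence 4) → 0 H
  atom 16: N, bond orders sum to 1 (valence 3) → 2 H
  atom 17: O, bond orders sum to 2 (valence 2) → 0 H
  atom 18: C, bond orders sum to 2 (valence 4) → 2 H
  atom 19: C, bond orders sum to 3 (valence 4) → 1 H
  atom 20: O, bond orders sum to 2 (valence 2) → 0 H
  atom 21: C, bond orders sum to 1 (valence 4) → 3 H
  atom 22: C, bond orders sum to 2 (valence 4) → 2 H
  atom 23: C, bond orders sum to 2 (valence 4) → 2 H
  atom 24: S, bond orders sum to 1 (valence 2) → 1 H
Totals → C:17, H:22, N:2, O:4, S:1.

C17H22N2O4S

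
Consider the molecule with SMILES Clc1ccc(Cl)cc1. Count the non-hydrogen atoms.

8

Every atom symbol written in the SMILES (organic subset) is one heavy atom; implicit H are not written.
Heavy atoms by element → C:6, Cl:2.
Total: 8.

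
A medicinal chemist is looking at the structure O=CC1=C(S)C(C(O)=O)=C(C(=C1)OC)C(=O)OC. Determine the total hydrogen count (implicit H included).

10

Walk through each heavy atom and fill implicit hydrogens from standard valence (C 4, N 3, O 2, S 2, halogen 1):
  atom 1: O, bond orders sum to 2 (valence 2) → 0 H
  atom 2: C, bond orders sum to 3 (valence 4) → 1 H
  atom 3: C, bond orders sum to 4 (valence 4) → 0 H
  atom 4: C, bond orders sum to 4 (valence 4) → 0 H
  atom 5: S, bond orders sum to 1 (valence 2) → 1 H
  atom 6: C, bond orders sum to 4 (valence 4) → 0 H
  atom 7: C, bond orders sum to 4 (valence 4) → 0 H
  atom 8: O, bond orders sum to 1 (valence 2) → 1 H
  atom 9: O, bond orders sum to 2 (valence 2) → 0 H
  atom 10: C, bond orders sum to 4 (valence 4) → 0 H
  atom 11: C, bond orders sum to 4 (valence 4) → 0 H
  atom 12: C, bond orders sum to 3 (valence 4) → 1 H
  atom 13: O, bond orders sum to 2 (valence 2) → 0 H
  atom 14: C, bond orders sum to 1 (valence 4) → 3 H
  atom 15: C, bond orders sum to 4 (valence 4) → 0 H
  atom 16: O, bond orders sum to 2 (valence 2) → 0 H
  atom 17: O, bond orders sum to 2 (valence 2) → 0 H
  atom 18: C, bond orders sum to 1 (valence 4) → 3 H
Total hydrogens: 10.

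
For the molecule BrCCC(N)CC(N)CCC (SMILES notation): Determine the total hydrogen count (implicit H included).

19

Walk through each heavy atom and fill implicit hydrogens from standard valence (C 4, N 3, O 2, S 2, halogen 1):
  atom 1: Br (halogen, monovalent) → 0 H
  atom 2: C, bond orders sum to 2 (valence 4) → 2 H
  atom 3: C, bond orders sum to 2 (valence 4) → 2 H
  atom 4: C, bond orders sum to 3 (valence 4) → 1 H
  atom 5: N, bond orders sum to 1 (valence 3) → 2 H
  atom 6: C, bond orders sum to 2 (valence 4) → 2 H
  atom 7: C, bond orders sum to 3 (valence 4) → 1 H
  atom 8: N, bond orders sum to 1 (valence 3) → 2 H
  atom 9: C, bond orders sum to 2 (valence 4) → 2 H
  atom 10: C, bond orders sum to 2 (valence 4) → 2 H
  atom 11: C, bond orders sum to 1 (valence 4) → 3 H
Total hydrogens: 19.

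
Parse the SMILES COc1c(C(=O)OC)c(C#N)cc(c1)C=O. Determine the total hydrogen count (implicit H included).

9

Walk through each heavy atom and fill implicit hydrogens from standard valence (C 4, N 3, O 2, S 2, halogen 1); for lowercase aromatic atoms, an aromatic c carries 1 H when it has two neighbours and 0 H with three, and aromatic n carries 0 H:
  atom 1: C, bond orders sum to 1 (valence 4) → 3 H
  atom 2: O, bond orders sum to 2 (valence 2) → 0 H
  atom 3: aromatic c, 3 neighbours → 0 H
  atom 4: aromatic c, 3 neighbours → 0 H
  atom 5: C, bond orders sum to 4 (valence 4) → 0 H
  atom 6: O, bond orders sum to 2 (valence 2) → 0 H
  atom 7: O, bond orders sum to 2 (valence 2) → 0 H
  atom 8: C, bond orders sum to 1 (valence 4) → 3 H
  atom 9: aromatic c, 3 neighbours → 0 H
  atom 10: C, bond orders sum to 4 (valence 4) → 0 H
  atom 11: N, bond orders sum to 3 (valence 3) → 0 H
  atom 12: aromatic c, 2 neighbours → 1 H
  atom 13: aromatic c, 3 neighbours → 0 H
  atom 14: aromatic c, 2 neighbours → 1 H
  atom 15: C, bond orders sum to 3 (valence 4) → 1 H
  atom 16: O, bond orders sum to 2 (valence 2) → 0 H
Total hydrogens: 9.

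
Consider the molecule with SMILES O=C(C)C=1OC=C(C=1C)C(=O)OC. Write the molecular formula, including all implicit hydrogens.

C9H10O4

Walk through each heavy atom and fill implicit hydrogens from standard valence (C 4, N 3, O 2, S 2, halogen 1):
  atom 1: O, bond orders sum to 2 (valence 2) → 0 H
  atom 2: C, bond orders sum to 4 (valence 4) → 0 H
  atom 3: C, bond orders sum to 1 (valence 4) → 3 H
  atom 4: C, bond orders sum to 4 (valence 4) → 0 H
  atom 5: O, bond orders sum to 2 (valence 2) → 0 H
  atom 6: C, bond orders sum to 3 (valence 4) → 1 H
  atom 7: C, bond orders sum to 4 (valence 4) → 0 H
  atom 8: C, bond orders sum to 4 (valence 4) → 0 H
  atom 9: C, bond orders sum to 1 (valence 4) → 3 H
  atom 10: C, bond orders sum to 4 (valence 4) → 0 H
  atom 11: O, bond orders sum to 2 (valence 2) → 0 H
  atom 12: O, bond orders sum to 2 (valence 2) → 0 H
  atom 13: C, bond orders sum to 1 (valence 4) → 3 H
Totals → C:9, H:10, O:4.
In Hill order: C9H10O4.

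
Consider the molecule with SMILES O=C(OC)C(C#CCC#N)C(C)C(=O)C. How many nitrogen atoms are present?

1

Scan the SMILES for N atoms (remember two-letter symbols like Cl and Br are single atoms).
Nitrogen count: 1.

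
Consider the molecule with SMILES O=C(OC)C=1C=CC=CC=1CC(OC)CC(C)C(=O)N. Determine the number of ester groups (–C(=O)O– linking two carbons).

1

The ester motif appears at heavy-atom position 2 in the SMILES.
Other groups present: 1 amide, 1 ether.
Ester count: 1.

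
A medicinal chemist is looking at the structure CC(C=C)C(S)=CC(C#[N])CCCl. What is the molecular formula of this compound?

Walk through each heavy atom and fill implicit hydrogens from standard valence (C 4, N 3, O 2, S 2, halogen 1):
  atom 1: C, bond orders sum to 1 (valence 4) → 3 H
  atom 2: C, bond orders sum to 3 (valence 4) → 1 H
  atom 3: C, bond orders sum to 3 (valence 4) → 1 H
  atom 4: C, bond orders sum to 2 (valence 4) → 2 H
  atom 5: C, bond orders sum to 4 (valence 4) → 0 H
  atom 6: S, bond orders sum to 1 (valence 2) → 1 H
  atom 7: C, bond orders sum to 3 (valence 4) → 1 H
  atom 8: C, bond orders sum to 3 (valence 4) → 1 H
  atom 9: C, bond orders sum to 4 (valence 4) → 0 H
  atom 10: N with explicit H count 0
  atom 11: C, bond orders sum to 2 (valence 4) → 2 H
  atom 12: C, bond orders sum to 2 (valence 4) → 2 H
  atom 13: Cl (halogen, monovalent) → 0 H
Totals → C:10, H:14, Cl:1, N:1, S:1.
In Hill order: C10H14ClNS.

C10H14ClNS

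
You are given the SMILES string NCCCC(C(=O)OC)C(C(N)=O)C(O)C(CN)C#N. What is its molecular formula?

Walk through each heavy atom and fill implicit hydrogens from standard valence (C 4, N 3, O 2, S 2, halogen 1):
  atom 1: N, bond orders sum to 1 (valence 3) → 2 H
  atom 2: C, bond orders sum to 2 (valence 4) → 2 H
  atom 3: C, bond orders sum to 2 (valence 4) → 2 H
  atom 4: C, bond orders sum to 2 (valence 4) → 2 H
  atom 5: C, bond orders sum to 3 (valence 4) → 1 H
  atom 6: C, bond orders sum to 4 (valence 4) → 0 H
  atom 7: O, bond orders sum to 2 (valence 2) → 0 H
  atom 8: O, bond orders sum to 2 (valence 2) → 0 H
  atom 9: C, bond orders sum to 1 (valence 4) → 3 H
  atom 10: C, bond orders sum to 3 (valence 4) → 1 H
  atom 11: C, bond orders sum to 4 (valence 4) → 0 H
  atom 12: N, bond orders sum to 1 (valence 3) → 2 H
  atom 13: O, bond orders sum to 2 (valence 2) → 0 H
  atom 14: C, bond orders sum to 3 (valence 4) → 1 H
  atom 15: O, bond orders sum to 1 (valence 2) → 1 H
  atom 16: C, bond orders sum to 3 (valence 4) → 1 H
  atom 17: C, bond orders sum to 2 (valence 4) → 2 H
  atom 18: N, bond orders sum to 1 (valence 3) → 2 H
  atom 19: C, bond orders sum to 4 (valence 4) → 0 H
  atom 20: N, bond orders sum to 3 (valence 3) → 0 H
Totals → C:12, H:22, N:4, O:4.
In Hill order: C12H22N4O4.

C12H22N4O4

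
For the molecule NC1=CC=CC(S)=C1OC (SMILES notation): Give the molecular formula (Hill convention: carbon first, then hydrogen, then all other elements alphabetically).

C7H9NOS

Walk through each heavy atom and fill implicit hydrogens from standard valence (C 4, N 3, O 2, S 2, halogen 1):
  atom 1: N, bond orders sum to 1 (valence 3) → 2 H
  atom 2: C, bond orders sum to 4 (valence 4) → 0 H
  atom 3: C, bond orders sum to 3 (valence 4) → 1 H
  atom 4: C, bond orders sum to 3 (valence 4) → 1 H
  atom 5: C, bond orders sum to 3 (valence 4) → 1 H
  atom 6: C, bond orders sum to 4 (valence 4) → 0 H
  atom 7: S, bond orders sum to 1 (valence 2) → 1 H
  atom 8: C, bond orders sum to 4 (valence 4) → 0 H
  atom 9: O, bond orders sum to 2 (valence 2) → 0 H
  atom 10: C, bond orders sum to 1 (valence 4) → 3 H
Totals → C:7, H:9, N:1, O:1, S:1.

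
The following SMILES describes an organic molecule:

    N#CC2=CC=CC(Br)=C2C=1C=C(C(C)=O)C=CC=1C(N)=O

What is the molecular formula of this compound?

C16H11BrN2O2

Walk through each heavy atom and fill implicit hydrogens from standard valence (C 4, N 3, O 2, S 2, halogen 1):
  atom 1: N, bond orders sum to 3 (valence 3) → 0 H
  atom 2: C, bond orders sum to 4 (valence 4) → 0 H
  atom 3: C, bond orders sum to 4 (valence 4) → 0 H
  atom 4: C, bond orders sum to 3 (valence 4) → 1 H
  atom 5: C, bond orders sum to 3 (valence 4) → 1 H
  atom 6: C, bond orders sum to 3 (valence 4) → 1 H
  atom 7: C, bond orders sum to 4 (valence 4) → 0 H
  atom 8: Br (halogen, monovalent) → 0 H
  atom 9: C, bond orders sum to 4 (valence 4) → 0 H
  atom 10: C, bond orders sum to 4 (valence 4) → 0 H
  atom 11: C, bond orders sum to 3 (valence 4) → 1 H
  atom 12: C, bond orders sum to 4 (valence 4) → 0 H
  atom 13: C, bond orders sum to 4 (valence 4) → 0 H
  atom 14: C, bond orders sum to 1 (valence 4) → 3 H
  atom 15: O, bond orders sum to 2 (valence 2) → 0 H
  atom 16: C, bond orders sum to 3 (valence 4) → 1 H
  atom 17: C, bond orders sum to 3 (valence 4) → 1 H
  atom 18: C, bond orders sum to 4 (valence 4) → 0 H
  atom 19: C, bond orders sum to 4 (valence 4) → 0 H
  atom 20: N, bond orders sum to 1 (valence 3) → 2 H
  atom 21: O, bond orders sum to 2 (valence 2) → 0 H
Totals → C:16, H:11, Br:1, N:2, O:2.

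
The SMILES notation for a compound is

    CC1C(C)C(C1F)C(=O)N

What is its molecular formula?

Walk through each heavy atom and fill implicit hydrogens from standard valence (C 4, N 3, O 2, S 2, halogen 1):
  atom 1: C, bond orders sum to 1 (valence 4) → 3 H
  atom 2: C, bond orders sum to 3 (valence 4) → 1 H
  atom 3: C, bond orders sum to 3 (valence 4) → 1 H
  atom 4: C, bond orders sum to 1 (valence 4) → 3 H
  atom 5: C, bond orders sum to 3 (valence 4) → 1 H
  atom 6: C, bond orders sum to 3 (valence 4) → 1 H
  atom 7: F (halogen, monovalent) → 0 H
  atom 8: C, bond orders sum to 4 (valence 4) → 0 H
  atom 9: O, bond orders sum to 2 (valence 2) → 0 H
  atom 10: N, bond orders sum to 1 (valence 3) → 2 H
Totals → C:7, H:12, F:1, N:1, O:1.
In Hill order: C7H12FNO.

C7H12FNO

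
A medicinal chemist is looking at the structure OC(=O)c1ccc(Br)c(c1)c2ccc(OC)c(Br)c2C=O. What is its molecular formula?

C15H10Br2O4

Walk through each heavy atom and fill implicit hydrogens from standard valence (C 4, N 3, O 2, S 2, halogen 1); for lowercase aromatic atoms, an aromatic c carries 1 H when it has two neighbours and 0 H with three, and aromatic n carries 0 H:
  atom 1: O, bond orders sum to 1 (valence 2) → 1 H
  atom 2: C, bond orders sum to 4 (valence 4) → 0 H
  atom 3: O, bond orders sum to 2 (valence 2) → 0 H
  atom 4: aromatic c, 3 neighbours → 0 H
  atom 5: aromatic c, 2 neighbours → 1 H
  atom 6: aromatic c, 2 neighbours → 1 H
  atom 7: aromatic c, 3 neighbours → 0 H
  atom 8: Br (halogen, monovalent) → 0 H
  atom 9: aromatic c, 3 neighbours → 0 H
  atom 10: aromatic c, 2 neighbours → 1 H
  atom 11: aromatic c, 3 neighbours → 0 H
  atom 12: aromatic c, 2 neighbours → 1 H
  atom 13: aromatic c, 2 neighbours → 1 H
  atom 14: aromatic c, 3 neighbours → 0 H
  atom 15: O, bond orders sum to 2 (valence 2) → 0 H
  atom 16: C, bond orders sum to 1 (valence 4) → 3 H
  atom 17: aromatic c, 3 neighbours → 0 H
  atom 18: Br (halogen, monovalent) → 0 H
  atom 19: aromatic c, 3 neighbours → 0 H
  atom 20: C, bond orders sum to 3 (valence 4) → 1 H
  atom 21: O, bond orders sum to 2 (valence 2) → 0 H
Totals → C:15, H:10, Br:2, O:4.
In Hill order: C15H10Br2O4.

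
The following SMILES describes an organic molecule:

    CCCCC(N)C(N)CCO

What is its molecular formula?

Walk through each heavy atom and fill implicit hydrogens from standard valence (C 4, N 3, O 2, S 2, halogen 1):
  atom 1: C, bond orders sum to 1 (valence 4) → 3 H
  atom 2: C, bond orders sum to 2 (valence 4) → 2 H
  atom 3: C, bond orders sum to 2 (valence 4) → 2 H
  atom 4: C, bond orders sum to 2 (valence 4) → 2 H
  atom 5: C, bond orders sum to 3 (valence 4) → 1 H
  atom 6: N, bond orders sum to 1 (valence 3) → 2 H
  atom 7: C, bond orders sum to 3 (valence 4) → 1 H
  atom 8: N, bond orders sum to 1 (valence 3) → 2 H
  atom 9: C, bond orders sum to 2 (valence 4) → 2 H
  atom 10: C, bond orders sum to 2 (valence 4) → 2 H
  atom 11: O, bond orders sum to 1 (valence 2) → 1 H
Totals → C:8, H:20, N:2, O:1.

C8H20N2O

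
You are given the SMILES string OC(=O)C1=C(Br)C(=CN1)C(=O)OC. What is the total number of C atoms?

7

Count every carbon token in the SMILES (each C, including those in ring-closure positions and inside branches).
Carbon count: 7.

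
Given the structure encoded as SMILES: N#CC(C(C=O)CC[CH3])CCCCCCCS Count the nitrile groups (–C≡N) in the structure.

1

The nitrile motif appears at heavy-atom position 2 in the SMILES.
Other groups present: 1 aldehyde, 1 thiol.
Nitrile count: 1.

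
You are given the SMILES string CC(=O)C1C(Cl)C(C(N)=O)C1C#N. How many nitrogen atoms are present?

Scan the SMILES for N atoms (remember two-letter symbols like Cl and Br are single atoms).
Nitrogen count: 2.

2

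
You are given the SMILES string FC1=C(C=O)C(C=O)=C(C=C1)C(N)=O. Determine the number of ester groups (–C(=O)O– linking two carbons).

Scan the SMILES for the ester motif — none present.
Groups that are present: 2 aldehyde, 1 amide.

0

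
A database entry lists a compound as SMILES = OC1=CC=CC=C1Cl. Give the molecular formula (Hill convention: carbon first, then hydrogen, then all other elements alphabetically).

Walk through each heavy atom and fill implicit hydrogens from standard valence (C 4, N 3, O 2, S 2, halogen 1):
  atom 1: O, bond orders sum to 1 (valence 2) → 1 H
  atom 2: C, bond orders sum to 4 (valence 4) → 0 H
  atom 3: C, bond orders sum to 3 (valence 4) → 1 H
  atom 4: C, bond orders sum to 3 (valence 4) → 1 H
  atom 5: C, bond orders sum to 3 (valence 4) → 1 H
  atom 6: C, bond orders sum to 3 (valence 4) → 1 H
  atom 7: C, bond orders sum to 4 (valence 4) → 0 H
  atom 8: Cl (halogen, monovalent) → 0 H
Totals → C:6, H:5, Cl:1, O:1.
In Hill order: C6H5ClO.

C6H5ClO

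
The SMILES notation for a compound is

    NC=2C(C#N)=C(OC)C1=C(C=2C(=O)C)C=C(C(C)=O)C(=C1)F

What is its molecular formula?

Walk through each heavy atom and fill implicit hydrogens from standard valence (C 4, N 3, O 2, S 2, halogen 1):
  atom 1: N, bond orders sum to 1 (valence 3) → 2 H
  atom 2: C, bond orders sum to 4 (valence 4) → 0 H
  atom 3: C, bond orders sum to 4 (valence 4) → 0 H
  atom 4: C, bond orders sum to 4 (valence 4) → 0 H
  atom 5: N, bond orders sum to 3 (valence 3) → 0 H
  atom 6: C, bond orders sum to 4 (valence 4) → 0 H
  atom 7: O, bond orders sum to 2 (valence 2) → 0 H
  atom 8: C, bond orders sum to 1 (valence 4) → 3 H
  atom 9: C, bond orders sum to 4 (valence 4) → 0 H
  atom 10: C, bond orders sum to 4 (valence 4) → 0 H
  atom 11: C, bond orders sum to 4 (valence 4) → 0 H
  atom 12: C, bond orders sum to 4 (valence 4) → 0 H
  atom 13: O, bond orders sum to 2 (valence 2) → 0 H
  atom 14: C, bond orders sum to 1 (valence 4) → 3 H
  atom 15: C, bond orders sum to 3 (valence 4) → 1 H
  atom 16: C, bond orders sum to 4 (valence 4) → 0 H
  atom 17: C, bond orders sum to 4 (valence 4) → 0 H
  atom 18: C, bond orders sum to 1 (valence 4) → 3 H
  atom 19: O, bond orders sum to 2 (valence 2) → 0 H
  atom 20: C, bond orders sum to 4 (valence 4) → 0 H
  atom 21: C, bond orders sum to 3 (valence 4) → 1 H
  atom 22: F (halogen, monovalent) → 0 H
Totals → C:16, H:13, F:1, N:2, O:3.

C16H13FN2O3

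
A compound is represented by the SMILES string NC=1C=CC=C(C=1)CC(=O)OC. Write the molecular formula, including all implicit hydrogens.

Walk through each heavy atom and fill implicit hydrogens from standard valence (C 4, N 3, O 2, S 2, halogen 1):
  atom 1: N, bond orders sum to 1 (valence 3) → 2 H
  atom 2: C, bond orders sum to 4 (valence 4) → 0 H
  atom 3: C, bond orders sum to 3 (valence 4) → 1 H
  atom 4: C, bond orders sum to 3 (valence 4) → 1 H
  atom 5: C, bond orders sum to 3 (valence 4) → 1 H
  atom 6: C, bond orders sum to 4 (valence 4) → 0 H
  atom 7: C, bond orders sum to 3 (valence 4) → 1 H
  atom 8: C, bond orders sum to 2 (valence 4) → 2 H
  atom 9: C, bond orders sum to 4 (valence 4) → 0 H
  atom 10: O, bond orders sum to 2 (valence 2) → 0 H
  atom 11: O, bond orders sum to 2 (valence 2) → 0 H
  atom 12: C, bond orders sum to 1 (valence 4) → 3 H
Totals → C:9, H:11, N:1, O:2.
In Hill order: C9H11NO2.

C9H11NO2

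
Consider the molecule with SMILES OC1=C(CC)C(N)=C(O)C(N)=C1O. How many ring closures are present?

1

In SMILES, each pair of matching ring-closure digits denotes one ring-closing bond; the number of such bonds equals the number of independent rings.
Ring-closure bonds here: 1.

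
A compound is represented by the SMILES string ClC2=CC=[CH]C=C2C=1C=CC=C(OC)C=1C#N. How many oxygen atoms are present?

Scan the SMILES for O atoms (remember two-letter symbols like Cl and Br are single atoms).
Oxygen count: 1.

1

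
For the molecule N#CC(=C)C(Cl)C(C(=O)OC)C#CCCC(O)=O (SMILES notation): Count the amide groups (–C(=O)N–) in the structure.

0

Scan the SMILES for the amide motif — none present.
Groups that are present: 1 alkene, 1 alkyne, 1 carboxylic acid, 1 ester, 1 nitrile.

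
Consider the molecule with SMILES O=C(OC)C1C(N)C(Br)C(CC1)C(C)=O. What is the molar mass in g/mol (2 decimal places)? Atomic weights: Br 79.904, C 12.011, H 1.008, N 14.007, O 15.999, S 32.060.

First, the molecular formula is C10H16BrNO3 (counting implicit H from valence).
  Br: 1 × 79.904 = 79.904
  C: 10 × 12.011 = 120.110
  H: 16 × 1.008 = 16.128
  N: 1 × 14.007 = 14.007
  O: 3 × 15.999 = 47.997
Sum: 1×79.904 + 10×12.011 + 16×1.008 + 1×14.007 + 3×15.999 = 278.146 → 278.15 g/mol.

278.15 g/mol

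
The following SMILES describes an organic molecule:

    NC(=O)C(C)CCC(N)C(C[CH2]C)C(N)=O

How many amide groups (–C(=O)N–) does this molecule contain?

2

The amide motif appears at heavy-atom positions 2, 14 in the SMILES.
Other groups present: 1 primary amine.
Amide count: 2.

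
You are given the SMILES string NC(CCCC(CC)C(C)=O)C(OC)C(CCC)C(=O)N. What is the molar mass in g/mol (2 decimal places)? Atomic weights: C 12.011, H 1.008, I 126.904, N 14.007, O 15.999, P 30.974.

300.44 g/mol

First, the molecular formula is C16H32N2O3 (counting implicit H from valence).
  C: 16 × 12.011 = 192.176
  H: 32 × 1.008 = 32.256
  N: 2 × 14.007 = 28.014
  O: 3 × 15.999 = 47.997
Sum: 16×12.011 + 32×1.008 + 2×14.007 + 3×15.999 = 300.443 → 300.44 g/mol.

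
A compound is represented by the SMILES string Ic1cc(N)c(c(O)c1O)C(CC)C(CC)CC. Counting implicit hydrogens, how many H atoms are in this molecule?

Walk through each heavy atom and fill implicit hydrogens from standard valence (C 4, N 3, O 2, S 2, halogen 1); for lowercase aromatic atoms, an aromatic c carries 1 H when it has two neighbours and 0 H with three, and aromatic n carries 0 H:
  atom 1: I (halogen, monovalent) → 0 H
  atom 2: aromatic c, 3 neighbours → 0 H
  atom 3: aromatic c, 2 neighbours → 1 H
  atom 4: aromatic c, 3 neighbours → 0 H
  atom 5: N, bond orders sum to 1 (valence 3) → 2 H
  atom 6: aromatic c, 3 neighbours → 0 H
  atom 7: aromatic c, 3 neighbours → 0 H
  atom 8: O, bond orders sum to 1 (valence 2) → 1 H
  atom 9: aromatic c, 3 neighbours → 0 H
  atom 10: O, bond orders sum to 1 (valence 2) → 1 H
  atom 11: C, bond orders sum to 3 (valence 4) → 1 H
  atom 12: C, bond orders sum to 2 (valence 4) → 2 H
  atom 13: C, bond orders sum to 1 (valence 4) → 3 H
  atom 14: C, bond orders sum to 3 (valence 4) → 1 H
  atom 15: C, bond orders sum to 2 (valence 4) → 2 H
  atom 16: C, bond orders sum to 1 (valence 4) → 3 H
  atom 17: C, bond orders sum to 2 (valence 4) → 2 H
  atom 18: C, bond orders sum to 1 (valence 4) → 3 H
Total hydrogens: 22.

22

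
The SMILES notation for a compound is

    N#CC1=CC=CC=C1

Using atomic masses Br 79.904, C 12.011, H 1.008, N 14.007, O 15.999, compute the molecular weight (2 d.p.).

First, the molecular formula is C7H5N (counting implicit H from valence).
  C: 7 × 12.011 = 84.077
  H: 5 × 1.008 = 5.040
  N: 1 × 14.007 = 14.007
Sum: 7×12.011 + 5×1.008 + 1×14.007 = 103.124 → 103.12 g/mol.

103.12 g/mol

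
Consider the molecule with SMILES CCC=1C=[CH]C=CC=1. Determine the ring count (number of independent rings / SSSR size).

1

In SMILES, each pair of matching ring-closure digits denotes one ring-closing bond; the number of such bonds equals the number of independent rings.
Ring-closure bonds here: 1.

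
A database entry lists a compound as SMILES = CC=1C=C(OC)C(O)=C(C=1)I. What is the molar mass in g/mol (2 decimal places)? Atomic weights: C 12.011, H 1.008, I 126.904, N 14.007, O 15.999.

264.06 g/mol

First, the molecular formula is C8H9IO2 (counting implicit H from valence).
  C: 8 × 12.011 = 96.088
  H: 9 × 1.008 = 9.072
  I: 1 × 126.904 = 126.904
  O: 2 × 15.999 = 31.998
Sum: 8×12.011 + 9×1.008 + 1×126.904 + 2×15.999 = 264.062 → 264.06 g/mol.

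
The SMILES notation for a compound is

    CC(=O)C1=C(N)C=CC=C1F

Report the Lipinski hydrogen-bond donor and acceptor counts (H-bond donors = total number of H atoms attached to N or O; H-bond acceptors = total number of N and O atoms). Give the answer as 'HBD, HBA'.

Donors: find every N or O and count the H atoms it carries.
  atom 3 (O): bond orders sum to 2 → 0 H
  atom 6 (N): bond orders sum to 1 → 2 H
Lipinski HBD = 2.
Acceptors: N atoms = 1, O atoms = 1 → HBA = 2.

2, 2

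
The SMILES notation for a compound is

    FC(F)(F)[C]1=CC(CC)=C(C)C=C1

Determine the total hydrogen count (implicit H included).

11

Walk through each heavy atom and fill implicit hydrogens from standard valence (C 4, N 3, O 2, S 2, halogen 1):
  atom 1: F (halogen, monovalent) → 0 H
  atom 2: C, bond orders sum to 4 (valence 4) → 0 H
  atom 3: F (halogen, monovalent) → 0 H
  atom 4: F (halogen, monovalent) → 0 H
  atom 5: C with explicit H count 0
  atom 6: C, bond orders sum to 3 (valence 4) → 1 H
  atom 7: C, bond orders sum to 4 (valence 4) → 0 H
  atom 8: C, bond orders sum to 2 (valence 4) → 2 H
  atom 9: C, bond orders sum to 1 (valence 4) → 3 H
  atom 10: C, bond orders sum to 4 (valence 4) → 0 H
  atom 11: C, bond orders sum to 1 (valence 4) → 3 H
  atom 12: C, bond orders sum to 3 (valence 4) → 1 H
  atom 13: C, bond orders sum to 3 (valence 4) → 1 H
Total hydrogens: 11.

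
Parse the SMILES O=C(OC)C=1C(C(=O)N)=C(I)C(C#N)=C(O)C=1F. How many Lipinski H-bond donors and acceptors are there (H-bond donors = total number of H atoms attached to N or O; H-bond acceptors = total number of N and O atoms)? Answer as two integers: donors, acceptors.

3, 6

Donors: find every N or O and count the H atoms it carries.
  atom 1 (O): bond orders sum to 2 → 0 H
  atom 3 (O): bond orders sum to 2 → 0 H
  atom 8 (O): bond orders sum to 2 → 0 H
  atom 9 (N): bond orders sum to 1 → 2 H
  atom 14 (N): bond orders sum to 3 → 0 H
  atom 16 (O): bond orders sum to 1 → 1 H
Lipinski HBD = 3.
Acceptors: N atoms = 2, O atoms = 4 → HBA = 6.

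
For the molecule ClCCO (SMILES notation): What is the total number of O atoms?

Scan the SMILES for O atoms (remember two-letter symbols like Cl and Br are single atoms).
Oxygen count: 1.

1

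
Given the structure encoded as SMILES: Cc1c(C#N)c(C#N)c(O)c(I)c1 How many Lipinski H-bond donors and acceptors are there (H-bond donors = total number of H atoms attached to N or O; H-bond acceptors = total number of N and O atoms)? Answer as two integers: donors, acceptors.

Donors: find every N or O and count the H atoms it carries.
  atom 5 (N): bond orders sum to 3 → 0 H
  atom 8 (N): bond orders sum to 3 → 0 H
  atom 10 (O): bond orders sum to 1 → 1 H
Lipinski HBD = 1.
Acceptors: N atoms = 2, O atoms = 1 → HBA = 3.

1, 3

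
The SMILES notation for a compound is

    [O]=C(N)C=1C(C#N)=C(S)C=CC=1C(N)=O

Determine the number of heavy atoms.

Every atom symbol written in the SMILES (organic subset) is one heavy atom; implicit H are not written.
Heavy atoms by element → C:9, N:3, O:2, S:1.
Total: 15.

15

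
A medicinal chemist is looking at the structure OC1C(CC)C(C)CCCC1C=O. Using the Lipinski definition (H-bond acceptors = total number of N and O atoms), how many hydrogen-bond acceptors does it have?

N atoms: 0; O atoms: 2.
Lipinski HBA = 0 + 2 = 2.

2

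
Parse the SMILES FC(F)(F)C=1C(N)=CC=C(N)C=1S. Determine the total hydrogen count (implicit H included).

Walk through each heavy atom and fill implicit hydrogens from standard valence (C 4, N 3, O 2, S 2, halogen 1):
  atom 1: F (halogen, monovalent) → 0 H
  atom 2: C, bond orders sum to 4 (valence 4) → 0 H
  atom 3: F (halogen, monovalent) → 0 H
  atom 4: F (halogen, monovalent) → 0 H
  atom 5: C, bond orders sum to 4 (valence 4) → 0 H
  atom 6: C, bond orders sum to 4 (valence 4) → 0 H
  atom 7: N, bond orders sum to 1 (valence 3) → 2 H
  atom 8: C, bond orders sum to 3 (valence 4) → 1 H
  atom 9: C, bond orders sum to 3 (valence 4) → 1 H
  atom 10: C, bond orders sum to 4 (valence 4) → 0 H
  atom 11: N, bond orders sum to 1 (valence 3) → 2 H
  atom 12: C, bond orders sum to 4 (valence 4) → 0 H
  atom 13: S, bond orders sum to 1 (valence 2) → 1 H
Total hydrogens: 7.

7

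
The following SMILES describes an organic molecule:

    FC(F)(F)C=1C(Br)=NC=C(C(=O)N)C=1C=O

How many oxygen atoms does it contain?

2

Scan the SMILES for O atoms (remember two-letter symbols like Cl and Br are single atoms).
Oxygen count: 2.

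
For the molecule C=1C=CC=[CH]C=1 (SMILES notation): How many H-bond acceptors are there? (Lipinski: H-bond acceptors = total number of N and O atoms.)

0

N atoms: 0; O atoms: 0.
Lipinski HBA = 0 + 0 = 0.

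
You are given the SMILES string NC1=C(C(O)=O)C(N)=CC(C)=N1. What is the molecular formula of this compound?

C7H9N3O2

Walk through each heavy atom and fill implicit hydrogens from standard valence (C 4, N 3, O 2, S 2, halogen 1):
  atom 1: N, bond orders sum to 1 (valence 3) → 2 H
  atom 2: C, bond orders sum to 4 (valence 4) → 0 H
  atom 3: C, bond orders sum to 4 (valence 4) → 0 H
  atom 4: C, bond orders sum to 4 (valence 4) → 0 H
  atom 5: O, bond orders sum to 1 (valence 2) → 1 H
  atom 6: O, bond orders sum to 2 (valence 2) → 0 H
  atom 7: C, bond orders sum to 4 (valence 4) → 0 H
  atom 8: N, bond orders sum to 1 (valence 3) → 2 H
  atom 9: C, bond orders sum to 3 (valence 4) → 1 H
  atom 10: C, bond orders sum to 4 (valence 4) → 0 H
  atom 11: C, bond orders sum to 1 (valence 4) → 3 H
  atom 12: N, bond orders sum to 3 (valence 3) → 0 H
Totals → C:7, H:9, N:3, O:2.
In Hill order: C7H9N3O2.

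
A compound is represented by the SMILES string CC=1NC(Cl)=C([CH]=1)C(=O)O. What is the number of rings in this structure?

1

In SMILES, each pair of matching ring-closure digits denotes one ring-closing bond; the number of such bonds equals the number of independent rings.
Ring-closure bonds here: 1.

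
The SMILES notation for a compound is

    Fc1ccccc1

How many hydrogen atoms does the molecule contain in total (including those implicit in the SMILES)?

5

Walk through each heavy atom and fill implicit hydrogens from standard valence (C 4, N 3, O 2, S 2, halogen 1); for lowercase aromatic atoms, an aromatic c carries 1 H when it has two neighbours and 0 H with three, and aromatic n carries 0 H:
  atom 1: F (halogen, monovalent) → 0 H
  atom 2: aromatic c, 3 neighbours → 0 H
  atom 3: aromatic c, 2 neighbours → 1 H
  atom 4: aromatic c, 2 neighbours → 1 H
  atom 5: aromatic c, 2 neighbours → 1 H
  atom 6: aromatic c, 2 neighbours → 1 H
  atom 7: aromatic c, 2 neighbours → 1 H
Total hydrogens: 5.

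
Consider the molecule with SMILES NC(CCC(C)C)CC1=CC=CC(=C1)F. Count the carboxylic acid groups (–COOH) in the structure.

0

Scan the SMILES for the carboxylic acid motif — none present.
Groups that are present: 1 primary amine.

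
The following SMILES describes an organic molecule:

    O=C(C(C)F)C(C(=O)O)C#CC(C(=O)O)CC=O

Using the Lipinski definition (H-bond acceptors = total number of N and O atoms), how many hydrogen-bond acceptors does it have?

N atoms: 0; O atoms: 6.
Lipinski HBA = 0 + 6 = 6.

6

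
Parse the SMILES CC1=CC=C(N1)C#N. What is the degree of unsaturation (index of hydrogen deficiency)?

5

Molecular formula: C6H6N2.
DoU = (2C + 2 + N − H − X) / 2, where X is the halogen count and O/S are ignored.
    = (2·6 + 2 + 2 − 6 − 0) / 2 = 10 / 2 = 5.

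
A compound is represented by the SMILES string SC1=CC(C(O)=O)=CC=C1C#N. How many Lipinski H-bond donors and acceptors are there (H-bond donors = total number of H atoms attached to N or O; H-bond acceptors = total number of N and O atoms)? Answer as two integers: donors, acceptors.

Donors: find every N or O and count the H atoms it carries.
  atom 6 (O): bond orders sum to 1 → 1 H
  atom 7 (O): bond orders sum to 2 → 0 H
  atom 12 (N): bond orders sum to 3 → 0 H
Lipinski HBD = 1.
Acceptors: N atoms = 1, O atoms = 2 → HBA = 3.

1, 3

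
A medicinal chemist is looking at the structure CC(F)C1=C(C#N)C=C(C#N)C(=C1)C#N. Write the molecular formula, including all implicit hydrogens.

Walk through each heavy atom and fill implicit hydrogens from standard valence (C 4, N 3, O 2, S 2, halogen 1):
  atom 1: C, bond orders sum to 1 (valence 4) → 3 H
  atom 2: C, bond orders sum to 3 (valence 4) → 1 H
  atom 3: F (halogen, monovalent) → 0 H
  atom 4: C, bond orders sum to 4 (valence 4) → 0 H
  atom 5: C, bond orders sum to 4 (valence 4) → 0 H
  atom 6: C, bond orders sum to 4 (valence 4) → 0 H
  atom 7: N, bond orders sum to 3 (valence 3) → 0 H
  atom 8: C, bond orders sum to 3 (valence 4) → 1 H
  atom 9: C, bond orders sum to 4 (valence 4) → 0 H
  atom 10: C, bond orders sum to 4 (valence 4) → 0 H
  atom 11: N, bond orders sum to 3 (valence 3) → 0 H
  atom 12: C, bond orders sum to 4 (valence 4) → 0 H
  atom 13: C, bond orders sum to 3 (valence 4) → 1 H
  atom 14: C, bond orders sum to 4 (valence 4) → 0 H
  atom 15: N, bond orders sum to 3 (valence 3) → 0 H
Totals → C:11, H:6, F:1, N:3.
In Hill order: C11H6FN3.

C11H6FN3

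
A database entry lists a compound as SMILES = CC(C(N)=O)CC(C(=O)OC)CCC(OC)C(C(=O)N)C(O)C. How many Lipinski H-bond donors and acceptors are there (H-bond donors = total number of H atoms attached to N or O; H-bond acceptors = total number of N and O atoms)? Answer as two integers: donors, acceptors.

5, 8

Donors: find every N or O and count the H atoms it carries.
  atom 4 (N): bond orders sum to 1 → 2 H
  atom 5 (O): bond orders sum to 2 → 0 H
  atom 9 (O): bond orders sum to 2 → 0 H
  atom 10 (O): bond orders sum to 2 → 0 H
  atom 15 (O): bond orders sum to 2 → 0 H
  atom 19 (O): bond orders sum to 2 → 0 H
  atom 20 (N): bond orders sum to 1 → 2 H
  atom 22 (O): bond orders sum to 1 → 1 H
Lipinski HBD = 5.
Acceptors: N atoms = 2, O atoms = 6 → HBA = 8.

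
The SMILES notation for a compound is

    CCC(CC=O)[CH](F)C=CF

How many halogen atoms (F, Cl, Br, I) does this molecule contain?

Halogen atoms appear at heavy-atom positions 8, 11 (2×F).
Other groups present: 1 aldehyde, 1 alkene.
Halogen count: 2.

2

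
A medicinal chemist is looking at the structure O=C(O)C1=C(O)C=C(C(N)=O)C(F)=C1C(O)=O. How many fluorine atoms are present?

1

Scan the SMILES for F atoms (remember two-letter symbols like Cl and Br are single atoms).
Fluorine count: 1.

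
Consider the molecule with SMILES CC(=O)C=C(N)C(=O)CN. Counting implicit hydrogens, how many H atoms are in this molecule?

10

Walk through each heavy atom and fill implicit hydrogens from standard valence (C 4, N 3, O 2, S 2, halogen 1):
  atom 1: C, bond orders sum to 1 (valence 4) → 3 H
  atom 2: C, bond orders sum to 4 (valence 4) → 0 H
  atom 3: O, bond orders sum to 2 (valence 2) → 0 H
  atom 4: C, bond orders sum to 3 (valence 4) → 1 H
  atom 5: C, bond orders sum to 4 (valence 4) → 0 H
  atom 6: N, bond orders sum to 1 (valence 3) → 2 H
  atom 7: C, bond orders sum to 4 (valence 4) → 0 H
  atom 8: O, bond orders sum to 2 (valence 2) → 0 H
  atom 9: C, bond orders sum to 2 (valence 4) → 2 H
  atom 10: N, bond orders sum to 1 (valence 3) → 2 H
Total hydrogens: 10.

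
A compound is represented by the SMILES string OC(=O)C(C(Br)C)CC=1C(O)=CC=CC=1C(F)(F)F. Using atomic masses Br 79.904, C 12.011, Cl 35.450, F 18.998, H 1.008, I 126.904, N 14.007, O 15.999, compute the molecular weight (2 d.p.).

341.12 g/mol

First, the molecular formula is C12H12BrF3O3 (counting implicit H from valence).
  Br: 1 × 79.904 = 79.904
  C: 12 × 12.011 = 144.132
  F: 3 × 18.998 = 56.994
  H: 12 × 1.008 = 12.096
  O: 3 × 15.999 = 47.997
Sum: 1×79.904 + 12×12.011 + 3×18.998 + 12×1.008 + 3×15.999 = 341.123 → 341.12 g/mol.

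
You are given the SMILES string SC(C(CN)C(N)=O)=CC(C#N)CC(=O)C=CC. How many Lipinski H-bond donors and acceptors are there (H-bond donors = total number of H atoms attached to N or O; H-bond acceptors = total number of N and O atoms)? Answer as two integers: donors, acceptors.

4, 5

Donors: find every N or O and count the H atoms it carries.
  atom 5 (N): bond orders sum to 1 → 2 H
  atom 7 (N): bond orders sum to 1 → 2 H
  atom 8 (O): bond orders sum to 2 → 0 H
  atom 12 (N): bond orders sum to 3 → 0 H
  atom 15 (O): bond orders sum to 2 → 0 H
Lipinski HBD = 4.
Acceptors: N atoms = 3, O atoms = 2 → HBA = 5.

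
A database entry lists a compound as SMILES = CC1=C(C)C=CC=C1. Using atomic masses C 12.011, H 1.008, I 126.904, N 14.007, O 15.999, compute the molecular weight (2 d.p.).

106.17 g/mol

First, the molecular formula is C8H10 (counting implicit H from valence).
  C: 8 × 12.011 = 96.088
  H: 10 × 1.008 = 10.080
Sum: 8×12.011 + 10×1.008 = 106.168 → 106.17 g/mol.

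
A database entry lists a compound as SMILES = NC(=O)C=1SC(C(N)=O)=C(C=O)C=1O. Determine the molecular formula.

C7H6N2O4S

Walk through each heavy atom and fill implicit hydrogens from standard valence (C 4, N 3, O 2, S 2, halogen 1):
  atom 1: N, bond orders sum to 1 (valence 3) → 2 H
  atom 2: C, bond orders sum to 4 (valence 4) → 0 H
  atom 3: O, bond orders sum to 2 (valence 2) → 0 H
  atom 4: C, bond orders sum to 4 (valence 4) → 0 H
  atom 5: S, bond orders sum to 2 (valence 2) → 0 H
  atom 6: C, bond orders sum to 4 (valence 4) → 0 H
  atom 7: C, bond orders sum to 4 (valence 4) → 0 H
  atom 8: N, bond orders sum to 1 (valence 3) → 2 H
  atom 9: O, bond orders sum to 2 (valence 2) → 0 H
  atom 10: C, bond orders sum to 4 (valence 4) → 0 H
  atom 11: C, bond orders sum to 3 (valence 4) → 1 H
  atom 12: O, bond orders sum to 2 (valence 2) → 0 H
  atom 13: C, bond orders sum to 4 (valence 4) → 0 H
  atom 14: O, bond orders sum to 1 (valence 2) → 1 H
Totals → C:7, H:6, N:2, O:4, S:1.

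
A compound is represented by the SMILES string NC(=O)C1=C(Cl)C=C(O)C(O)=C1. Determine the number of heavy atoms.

12

Every atom symbol written in the SMILES (organic subset) is one heavy atom; implicit H are not written.
Heavy atoms by element → C:7, Cl:1, N:1, O:3.
Total: 12.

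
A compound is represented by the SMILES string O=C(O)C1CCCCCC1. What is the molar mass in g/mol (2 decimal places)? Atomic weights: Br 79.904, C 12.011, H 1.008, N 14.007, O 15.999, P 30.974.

First, the molecular formula is C8H14O2 (counting implicit H from valence).
  C: 8 × 12.011 = 96.088
  H: 14 × 1.008 = 14.112
  O: 2 × 15.999 = 31.998
Sum: 8×12.011 + 14×1.008 + 2×15.999 = 142.198 → 142.20 g/mol.

142.20 g/mol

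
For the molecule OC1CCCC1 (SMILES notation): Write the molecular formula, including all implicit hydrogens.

Walk through each heavy atom and fill implicit hydrogens from standard valence (C 4, N 3, O 2, S 2, halogen 1):
  atom 1: O, bond orders sum to 1 (valence 2) → 1 H
  atom 2: C, bond orders sum to 3 (valence 4) → 1 H
  atom 3: C, bond orders sum to 2 (valence 4) → 2 H
  atom 4: C, bond orders sum to 2 (valence 4) → 2 H
  atom 5: C, bond orders sum to 2 (valence 4) → 2 H
  atom 6: C, bond orders sum to 2 (valence 4) → 2 H
Totals → C:5, H:10, O:1.
In Hill order: C5H10O.

C5H10O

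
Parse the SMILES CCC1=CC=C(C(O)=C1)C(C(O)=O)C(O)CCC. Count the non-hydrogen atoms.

18

Every atom symbol written in the SMILES (organic subset) is one heavy atom; implicit H are not written.
Heavy atoms by element → C:14, O:4.
Total: 18.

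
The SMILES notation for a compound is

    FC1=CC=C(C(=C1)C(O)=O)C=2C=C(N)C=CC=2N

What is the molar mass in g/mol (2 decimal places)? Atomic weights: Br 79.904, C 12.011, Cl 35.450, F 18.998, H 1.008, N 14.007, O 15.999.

246.24 g/mol

First, the molecular formula is C13H11FN2O2 (counting implicit H from valence).
  C: 13 × 12.011 = 156.143
  F: 1 × 18.998 = 18.998
  H: 11 × 1.008 = 11.088
  N: 2 × 14.007 = 28.014
  O: 2 × 15.999 = 31.998
Sum: 13×12.011 + 1×18.998 + 11×1.008 + 2×14.007 + 2×15.999 = 246.241 → 246.24 g/mol.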